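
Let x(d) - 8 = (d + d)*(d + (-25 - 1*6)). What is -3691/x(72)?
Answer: -3691/5912 ≈ -0.62432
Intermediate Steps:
x(d) = 8 + 2*d*(-31 + d) (x(d) = 8 + (d + d)*(d + (-25 - 1*6)) = 8 + (2*d)*(d + (-25 - 6)) = 8 + (2*d)*(d - 31) = 8 + (2*d)*(-31 + d) = 8 + 2*d*(-31 + d))
-3691/x(72) = -3691/(8 - 62*72 + 2*72²) = -3691/(8 - 4464 + 2*5184) = -3691/(8 - 4464 + 10368) = -3691/5912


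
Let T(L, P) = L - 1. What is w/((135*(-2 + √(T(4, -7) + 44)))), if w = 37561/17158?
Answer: 37561/49801095 + 37561*√47/99602190 ≈ 0.0033396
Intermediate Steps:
T(L, P) = -1 + L
w = 37561/17158 (w = 37561*(1/17158) = 37561/17158 ≈ 2.1891)
w/((135*(-2 + √(T(4, -7) + 44)))) = 37561/(17158*((135*(-2 + √((-1 + 4) + 44))))) = 37561/(17158*((135*(-2 + √(3 + 44))))) = 37561/(17158*((135*(-2 + √47)))) = 37561/(17158*(-270 + 135*√47))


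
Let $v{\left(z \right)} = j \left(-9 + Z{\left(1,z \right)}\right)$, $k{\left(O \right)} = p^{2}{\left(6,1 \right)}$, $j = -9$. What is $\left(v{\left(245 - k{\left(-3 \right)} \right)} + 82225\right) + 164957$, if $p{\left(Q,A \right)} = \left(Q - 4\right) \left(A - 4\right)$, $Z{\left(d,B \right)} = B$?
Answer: $245382$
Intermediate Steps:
$p{\left(Q,A \right)} = \left(-4 + A\right) \left(-4 + Q\right)$ ($p{\left(Q,A \right)} = \left(-4 + Q\right) \left(-4 + A\right) = \left(-4 + A\right) \left(-4 + Q\right)$)
$k{\left(O \right)} = 36$ ($k{\left(O \right)} = \left(16 - 4 - 24 + 1 \cdot 6\right)^{2} = \left(16 - 4 - 24 + 6\right)^{2} = \left(-6\right)^{2} = 36$)
$v{\left(z \right)} = 81 - 9 z$ ($v{\left(z \right)} = - 9 \left(-9 + z\right) = 81 - 9 z$)
$\left(v{\left(245 - k{\left(-3 \right)} \right)} + 82225\right) + 164957 = \left(\left(81 - 9 \left(245 - 36\right)\right) + 82225\right) + 164957 = \left(\left(81 - 1881\right) + 82225\right) + 164957 = \left(-1800 + 82225\right) + 164957 = 80425 + 164957 = 245382$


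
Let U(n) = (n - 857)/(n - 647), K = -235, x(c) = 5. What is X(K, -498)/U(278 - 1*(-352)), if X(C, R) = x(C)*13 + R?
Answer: -7361/227 ≈ -32.427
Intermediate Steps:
U(n) = (-857 + n)/(-647 + n)
X(C, R) = 65 + R (X(C, R) = 5*13 + R = 65 + R)
X(K, -498)/U(278 - 1*(-352)) = (65 - 498)/(((-857 + (278 - 1*(-352)))/(-647 + (278 - 1*(-352))))) = -433*(-647 + (278 + 352))/(-857 + (278 + 352)) = -433*(-647 + 630)/(-857 + 630) = -433/(-227/(-17)) = -433/((-1/17*(-227))) = -433/227/17 = -433*17/227 = -7361/227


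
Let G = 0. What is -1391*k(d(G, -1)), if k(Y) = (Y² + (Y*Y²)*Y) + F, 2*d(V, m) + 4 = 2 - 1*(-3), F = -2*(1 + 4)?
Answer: 215605/16 ≈ 13475.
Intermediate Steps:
F = -10 (F = -2*5 = -10)
d(V, m) = ½ (d(V, m) = -2 + (2 - 1*(-3))/2 = -2 + (2 + 3)/2 = -2 + (½)*5 = -2 + 5/2 = ½)
k(Y) = -10 + Y² + Y⁴ (k(Y) = (Y² + (Y*Y²)*Y) - 10 = (Y² + Y³*Y) - 10 = (Y² + Y⁴) - 10 = -10 + Y² + Y⁴)
-1391*k(d(G, -1)) = -1391*(-10 + (½)² + (½)⁴) = -1391*(-10 + ¼ + 1/16) = -1391*(-155/16) = 215605/16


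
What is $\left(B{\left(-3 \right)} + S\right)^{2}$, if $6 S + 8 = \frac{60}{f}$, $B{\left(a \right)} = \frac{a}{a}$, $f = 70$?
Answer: $\frac{16}{441} \approx 0.036281$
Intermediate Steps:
$B{\left(a \right)} = 1$
$S = - \frac{25}{21}$ ($S = - \frac{4}{3} + \frac{60 \cdot \frac{1}{70}}{6} = - \frac{4}{3} + \frac{1}{6} \cdot \frac{6}{7} = - \frac{4}{3} + \frac{1}{7} = - \frac{25}{21} \approx -1.1905$)
$\left(B{\left(-3 \right)} + S\right)^{2} = \left(1 - \frac{25}{21}\right)^{2} = \left(- \frac{4}{21}\right)^{2} = \frac{16}{441}$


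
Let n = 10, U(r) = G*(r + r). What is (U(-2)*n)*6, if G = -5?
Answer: 1200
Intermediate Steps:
U(r) = -10*r (U(r) = -5*(r + r) = -10*r)
(U(-2)*n)*6 = (-10*(-2)*10)*6 = (20*10)*6 = 200*6 = 1200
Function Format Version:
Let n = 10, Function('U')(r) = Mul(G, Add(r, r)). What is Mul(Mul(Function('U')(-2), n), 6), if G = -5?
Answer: 1200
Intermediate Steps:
Function('U')(r) = Mul(-10, r) (Function('U')(r) = Mul(-5, Add(r, r)) = Mul(-5, Mul(2, r)) = Mul(-10, r))
Mul(Mul(Function('U')(-2), n), 6) = Mul(Mul(Mul(-10, -2), 10), 6) = Mul(Mul(20, 10), 6) = Mul(200, 6) = 1200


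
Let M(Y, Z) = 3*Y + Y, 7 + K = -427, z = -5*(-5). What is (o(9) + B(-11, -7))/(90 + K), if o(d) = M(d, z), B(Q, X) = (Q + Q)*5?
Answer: 37/172 ≈ 0.21512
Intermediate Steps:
B(Q, X) = 10*Q (B(Q, X) = (2*Q)*5 = 10*Q)
z = 25
K = -434 (K = -7 - 427 = -434)
M(Y, Z) = 4*Y
o(d) = 4*d
(o(9) + B(-11, -7))/(90 + K) = (4*9 + 10*(-11))/(90 - 434) = (36 - 110)/(-344) = -74*(-1/344) = 37/172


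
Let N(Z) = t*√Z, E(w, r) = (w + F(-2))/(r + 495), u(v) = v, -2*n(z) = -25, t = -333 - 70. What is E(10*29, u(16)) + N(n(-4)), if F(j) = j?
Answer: 288/511 - 2015*√2/2 ≈ -1424.3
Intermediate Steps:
t = -403
n(z) = 25/2 (n(z) = -½*(-25) = 25/2)
E(w, r) = (-2 + w)/(495 + r) (E(w, r) = (w - 2)/(r + 495) = (-2 + w)/(495 + r))
N(Z) = -403*√Z
E(10*29, u(16)) + N(n(-4)) = (-2 + 10*29)/(495 + 16) - 2015*√2/2 = (-2 + 290)/511 - 2015*√2/2 = (1/511)*288 - 2015*√2/2 = 288/511 - 2015*√2/2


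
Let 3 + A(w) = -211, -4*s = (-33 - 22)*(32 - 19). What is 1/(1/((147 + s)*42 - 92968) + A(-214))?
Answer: -158573/33934624 ≈ -0.0046729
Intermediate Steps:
s = 715/4 (s = -(-33 - 22)*(32 - 19)/4 = -(-55)*13/4 = -¼*(-715) = 715/4 ≈ 178.75)
A(w) = -214 (A(w) = -3 - 211 = -214)
1/(1/((147 + s)*42 - 92968) + A(-214)) = 1/(1/((147 + 715/4)*42 - 92968) - 214) = 1/(1/((1303/4)*42 - 92968) - 214) = 1/(1/(27363/2 - 92968) - 214) = 1/(1/(-158573/2) - 214) = 1/(-2/158573 - 214) = 1/(-33934624/158573) = -158573/33934624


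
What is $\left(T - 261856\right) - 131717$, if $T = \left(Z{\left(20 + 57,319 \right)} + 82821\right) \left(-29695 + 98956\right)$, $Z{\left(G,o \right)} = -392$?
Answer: $5708721396$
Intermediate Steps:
$T = 5709114969$ ($T = \left(-392 + 82821\right) \left(-29695 + 98956\right) = 82429 \cdot 69261 = 5709114969$)
$\left(T - 261856\right) - 131717 = \left(5709114969 - 261856\right) - 131717 = 5708853113 - 131717 = 5708721396$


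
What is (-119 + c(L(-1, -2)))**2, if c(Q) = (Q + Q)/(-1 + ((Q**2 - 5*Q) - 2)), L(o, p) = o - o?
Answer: 14161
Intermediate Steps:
L(o, p) = 0
c(Q) = 2*Q/(-3 + Q**2 - 5*Q) (c(Q) = (2*Q)/(-1 + (-2 + Q**2 - 5*Q)) = (2*Q)/(-3 + Q**2 - 5*Q) = 2*Q/(-3 + Q**2 - 5*Q))
(-119 + c(L(-1, -2)))**2 = (-119 + 2*0/(-3 + 0**2 - 5*0))**2 = (-119 + 2*0/(-3 + 0 + 0))**2 = (-119 + 2*0/(-3))**2 = (-119 + 2*0*(-1/3))**2 = (-119 + 0)**2 = (-119)**2 = 14161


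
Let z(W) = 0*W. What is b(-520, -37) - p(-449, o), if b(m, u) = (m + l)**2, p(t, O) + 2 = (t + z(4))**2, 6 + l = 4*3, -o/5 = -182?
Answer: 62597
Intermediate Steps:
z(W) = 0
o = 910 (o = -5*(-182) = 910)
l = 6 (l = -6 + 4*3 = -6 + 12 = 6)
p(t, O) = -2 + t**2 (p(t, O) = -2 + (t + 0)**2 = -2 + t**2)
b(m, u) = (6 + m)**2 (b(m, u) = (m + 6)**2 = (6 + m)**2)
b(-520, -37) - p(-449, o) = (6 - 520)**2 - (-2 + (-449)**2) = (-514)**2 - (-2 + 201601) = 264196 - 1*201599 = 264196 - 201599 = 62597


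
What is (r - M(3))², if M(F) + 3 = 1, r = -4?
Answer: 4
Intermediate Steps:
M(F) = -2 (M(F) = -3 + 1 = -2)
(r - M(3))² = (-4 - 1*(-2))² = (-4 + 2)² = (-2)² = 4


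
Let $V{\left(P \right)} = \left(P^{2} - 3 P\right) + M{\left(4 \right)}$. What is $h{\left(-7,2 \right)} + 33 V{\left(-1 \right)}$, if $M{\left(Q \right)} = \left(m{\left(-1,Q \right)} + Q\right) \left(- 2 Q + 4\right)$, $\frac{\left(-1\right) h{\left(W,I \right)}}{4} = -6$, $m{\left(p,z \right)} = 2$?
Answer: $-636$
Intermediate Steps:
$h{\left(W,I \right)} = 24$ ($h{\left(W,I \right)} = \left(-4\right) \left(-6\right) = 24$)
$M{\left(Q \right)} = \left(2 + Q\right) \left(4 - 2 Q\right)$ ($M{\left(Q \right)} = \left(2 + Q\right) \left(- 2 Q + 4\right) = \left(2 + Q\right) \left(4 - 2 Q\right)$)
$V{\left(P \right)} = -24 + P^{2} - 3 P$ ($V{\left(P \right)} = \left(P^{2} - 3 P\right) + \left(8 - 2 \cdot 4^{2}\right) = \left(P^{2} - 3 P\right) + \left(8 - 32\right) = \left(P^{2} - 3 P\right) - 24 = -24 + P^{2} - 3 P$)
$h{\left(-7,2 \right)} + 33 V{\left(-1 \right)} = 24 + 33 \left(-24 + \left(-1\right)^{2} - -3\right) = 24 + 33 \left(-24 + 1 + 3\right) = 24 + 33 \left(-20\right) = 24 - 660 = -636$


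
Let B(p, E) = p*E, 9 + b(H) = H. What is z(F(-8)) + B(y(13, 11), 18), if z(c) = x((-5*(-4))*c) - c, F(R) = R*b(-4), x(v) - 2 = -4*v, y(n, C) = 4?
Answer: -8350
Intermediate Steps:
b(H) = -9 + H
B(p, E) = E*p
x(v) = 2 - 4*v
F(R) = -13*R (F(R) = R*(-9 - 4) = R*(-13) = -13*R)
z(c) = 2 - 81*c (z(c) = (2 - 4*(-5*(-4))*c) - c = (2 - 80*c) - c = 2 - 81*c)
z(F(-8)) + B(y(13, 11), 18) = (2 - (-1053)*(-8)) + 18*4 = (2 - 81*104) + 72 = (2 - 8424) + 72 = -8422 + 72 = -8350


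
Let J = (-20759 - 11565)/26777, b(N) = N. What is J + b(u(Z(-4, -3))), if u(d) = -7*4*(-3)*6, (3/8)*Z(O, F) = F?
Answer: 13463284/26777 ≈ 502.79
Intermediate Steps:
Z(O, F) = 8*F/3
u(d) = 504 (u(d) = -(-84)*6 = -7*(-72) = 504)
J = -32324/26777 (J = -32324*1/26777 = -32324/26777 ≈ -1.2072)
J + b(u(Z(-4, -3))) = -32324/26777 + 504 = 13463284/26777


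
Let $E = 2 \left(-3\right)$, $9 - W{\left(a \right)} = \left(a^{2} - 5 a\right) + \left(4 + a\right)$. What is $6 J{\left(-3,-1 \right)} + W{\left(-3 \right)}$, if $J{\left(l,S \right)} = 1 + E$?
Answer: $-46$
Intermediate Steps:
$W{\left(a \right)} = 5 - a^{2} + 4 a$ ($W{\left(a \right)} = 9 - \left(\left(a^{2} - 5 a\right) + \left(4 + a\right)\right) = 9 - \left(4 + a^{2} - 4 a\right) = 5 - a^{2} + 4 a$)
$E = -6$
$J{\left(l,S \right)} = -5$ ($J{\left(l,S \right)} = 1 - 6 = -5$)
$6 J{\left(-3,-1 \right)} + W{\left(-3 \right)} = 6 \left(-5\right) + \left(5 - \left(-3\right)^{2} + 4 \left(-3\right)\right) = -30 - 16 = -46$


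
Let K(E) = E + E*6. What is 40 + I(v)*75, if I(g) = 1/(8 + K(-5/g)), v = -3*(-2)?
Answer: 970/13 ≈ 74.615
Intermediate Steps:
v = 6
K(E) = 7*E (K(E) = E + 6*E = 7*E)
I(g) = 1/(8 - 35/g) (I(g) = 1/(8 + 7*(-5/g)) = 1/(8 - 35/g))
40 + I(v)*75 = 40 + (6/(-35 + 8*6))*75 = 40 + (6/(-35 + 48))*75 = 40 + (6/13)*75 = 40 + 450/13 = 970/13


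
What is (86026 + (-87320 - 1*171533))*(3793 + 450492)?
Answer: -78512713695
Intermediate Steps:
(86026 + (-87320 - 1*171533))*(3793 + 450492) = (86026 + (-87320 - 171533))*454285 = (86026 - 258853)*454285 = -172827*454285 = -78512713695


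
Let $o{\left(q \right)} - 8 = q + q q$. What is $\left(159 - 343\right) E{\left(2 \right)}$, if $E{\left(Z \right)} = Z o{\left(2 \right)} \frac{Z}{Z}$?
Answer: $-5152$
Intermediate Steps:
$o{\left(q \right)} = 8 + q + q^{2}$ ($o{\left(q \right)} = 8 + \left(q + q q\right) = 8 + \left(q + q^{2}\right) = 8 + q + q^{2}$)
$E{\left(Z \right)} = 14 Z$ ($E{\left(Z \right)} = Z \left(8 + 2 + 2^{2}\right) \frac{Z}{Z} = Z \left(8 + 2 + 4\right) 1 = Z 14 \cdot 1 = 14 Z 1 = 14 Z$)
$\left(159 - 343\right) E{\left(2 \right)} = \left(159 - 343\right) 14 \cdot 2 = \left(-184\right) 28 = -5152$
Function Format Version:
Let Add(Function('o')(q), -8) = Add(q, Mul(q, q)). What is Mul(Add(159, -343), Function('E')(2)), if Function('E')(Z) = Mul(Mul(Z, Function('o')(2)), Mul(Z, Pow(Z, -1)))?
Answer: -5152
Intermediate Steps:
Function('o')(q) = Add(8, q, Pow(q, 2)) (Function('o')(q) = Add(8, Add(q, Mul(q, q))) = Add(8, Add(q, Pow(q, 2))) = Add(8, q, Pow(q, 2)))
Function('E')(Z) = Mul(14, Z) (Function('E')(Z) = Mul(Mul(Z, Add(8, 2, Pow(2, 2))), Mul(Z, Pow(Z, -1))) = Mul(Mul(Z, Add(8, 2, 4)), 1) = Mul(Mul(Z, 14), 1) = Mul(Mul(14, Z), 1) = Mul(14, Z))
Mul(Add(159, -343), Function('E')(2)) = Mul(Add(159, -343), Mul(14, 2)) = Mul(-184, 28) = -5152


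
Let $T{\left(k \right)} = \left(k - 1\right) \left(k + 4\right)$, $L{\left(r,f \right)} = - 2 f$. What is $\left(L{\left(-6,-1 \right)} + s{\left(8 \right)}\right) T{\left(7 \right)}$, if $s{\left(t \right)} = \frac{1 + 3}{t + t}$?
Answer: $\frac{297}{2} \approx 148.5$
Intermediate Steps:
$T{\left(k \right)} = \left(-1 + k\right) \left(4 + k\right)$
$s{\left(t \right)} = \frac{2}{t}$ ($s{\left(t \right)} = \frac{4}{2 t} = 4 \frac{1}{2 t} = \frac{2}{t}$)
$\left(L{\left(-6,-1 \right)} + s{\left(8 \right)}\right) T{\left(7 \right)} = \left(\left(-2\right) \left(-1\right) + \frac{2}{8}\right) \left(-4 + 7^{2} + 3 \cdot 7\right) = \left(2 + 2 \cdot \frac{1}{8}\right) \left(-4 + 49 + 21\right) = \left(2 + \frac{1}{4}\right) 66 = \frac{9}{4} \cdot 66 = \frac{297}{2}$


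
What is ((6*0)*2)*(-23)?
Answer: 0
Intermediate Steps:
((6*0)*2)*(-23) = (0*2)*(-23) = 0*(-23) = 0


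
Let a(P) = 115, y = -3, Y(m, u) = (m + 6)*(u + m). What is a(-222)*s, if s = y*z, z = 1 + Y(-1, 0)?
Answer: 1380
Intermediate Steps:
Y(m, u) = (6 + m)*(m + u)
z = -4 (z = 1 + ((-1)**2 + 6*(-1) + 6*0 - 1*0) = 1 + (1 - 6 + 0 + 0) = 1 - 5 = -4)
s = 12 (s = -3*(-4) = 12)
a(-222)*s = 115*12 = 1380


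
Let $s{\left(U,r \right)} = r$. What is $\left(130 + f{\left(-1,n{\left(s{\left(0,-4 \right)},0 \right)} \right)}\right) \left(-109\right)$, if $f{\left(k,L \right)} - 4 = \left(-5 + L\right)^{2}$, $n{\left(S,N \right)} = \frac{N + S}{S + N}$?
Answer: $-16350$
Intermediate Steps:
$n{\left(S,N \right)} = 1$ ($n{\left(S,N \right)} = \frac{N + S}{N + S} = 1$)
$f{\left(k,L \right)} = 4 + \left(-5 + L\right)^{2}$
$\left(130 + f{\left(-1,n{\left(s{\left(0,-4 \right)},0 \right)} \right)}\right) \left(-109\right) = \left(130 + \left(4 + \left(-5 + 1\right)^{2}\right)\right) \left(-109\right) = \left(130 + \left(4 + \left(-4\right)^{2}\right)\right) \left(-109\right) = \left(130 + \left(4 + 16\right)\right) \left(-109\right) = \left(130 + 20\right) \left(-109\right) = 150 \left(-109\right) = -16350$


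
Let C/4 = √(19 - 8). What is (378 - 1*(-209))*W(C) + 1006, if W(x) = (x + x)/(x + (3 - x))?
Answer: 1006 + 4696*√11/3 ≈ 6197.6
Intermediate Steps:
C = 4*√11 (C = 4*√(19 - 8) = 4*√11 ≈ 13.266)
W(x) = 2*x/3 (W(x) = (2*x)/3 = (2*x)*(⅓) = 2*x/3)
(378 - 1*(-209))*W(C) + 1006 = (378 - 1*(-209))*(2*(4*√11)/3) + 1006 = (378 + 209)*(8*√11/3) + 1006 = 587*(8*√11/3) + 1006 = 4696*√11/3 + 1006 = 1006 + 4696*√11/3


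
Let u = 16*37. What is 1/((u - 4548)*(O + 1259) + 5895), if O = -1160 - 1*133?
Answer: 1/140399 ≈ 7.1226e-6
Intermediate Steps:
u = 592
O = -1293 (O = -1160 - 133 = -1293)
1/((u - 4548)*(O + 1259) + 5895) = 1/((592 - 4548)*(-1293 + 1259) + 5895) = 1/(-3956*(-34) + 5895) = 1/(134504 + 5895) = 1/140399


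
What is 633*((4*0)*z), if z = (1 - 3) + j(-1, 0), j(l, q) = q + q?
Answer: 0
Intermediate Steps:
j(l, q) = 2*q
z = -2 (z = (1 - 3) + 2*0 = -2 + 0 = -2)
633*((4*0)*z) = 633*((4*0)*(-2)) = 633*(0*(-2)) = 633*0 = 0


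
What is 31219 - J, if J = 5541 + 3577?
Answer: 22101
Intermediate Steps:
J = 9118
31219 - J = 31219 - 1*9118 = 31219 - 9118 = 22101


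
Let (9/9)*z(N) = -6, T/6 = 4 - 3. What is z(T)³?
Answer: -216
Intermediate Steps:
T = 6 (T = 6*(4 - 3) = 6*1 = 6)
z(N) = -6
z(T)³ = (-6)³ = -216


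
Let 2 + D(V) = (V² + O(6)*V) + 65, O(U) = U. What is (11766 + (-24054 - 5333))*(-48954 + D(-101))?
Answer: 692434816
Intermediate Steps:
D(V) = 63 + V² + 6*V (D(V) = -2 + ((V² + 6*V) + 65) = -2 + (65 + V² + 6*V) = 63 + V² + 6*V)
(11766 + (-24054 - 5333))*(-48954 + D(-101)) = (11766 + (-24054 - 5333))*(-48954 + (63 + (-101)² + 6*(-101))) = (11766 - 29387)*(-48954 + (63 + 10201 - 606)) = -17621*(-48954 + 9658) = -17621*(-39296) = 692434816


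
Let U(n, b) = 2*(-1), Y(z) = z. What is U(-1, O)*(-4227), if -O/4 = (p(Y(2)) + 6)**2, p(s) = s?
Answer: 8454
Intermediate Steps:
O = -256 (O = -4*(2 + 6)**2 = -4*8**2 = -4*64 = -256)
U(n, b) = -2
U(-1, O)*(-4227) = -2*(-4227) = 8454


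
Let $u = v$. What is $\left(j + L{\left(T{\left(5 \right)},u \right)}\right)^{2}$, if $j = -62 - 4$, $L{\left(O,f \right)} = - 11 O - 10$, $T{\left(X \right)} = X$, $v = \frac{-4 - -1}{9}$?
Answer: $17161$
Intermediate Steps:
$v = - \frac{1}{3}$ ($v = \left(-4 + 1\right) \frac{1}{9} = \left(-3\right) \frac{1}{9} = - \frac{1}{3} \approx -0.33333$)
$u = - \frac{1}{3} \approx -0.33333$
$L{\left(O,f \right)} = -10 - 11 O$
$j = -66$ ($j = -62 - 4 = -66$)
$\left(j + L{\left(T{\left(5 \right)},u \right)}\right)^{2} = \left(-66 - 65\right)^{2} = \left(-131\right)^{2} = 17161$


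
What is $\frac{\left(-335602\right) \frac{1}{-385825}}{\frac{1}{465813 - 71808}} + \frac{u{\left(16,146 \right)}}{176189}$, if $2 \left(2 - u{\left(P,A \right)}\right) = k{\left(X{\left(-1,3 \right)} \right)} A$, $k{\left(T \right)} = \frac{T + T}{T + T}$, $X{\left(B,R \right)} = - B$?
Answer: $\frac{4659454329208463}{13595624185} \approx 3.4272 \cdot 10^{5}$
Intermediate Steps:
$k{\left(T \right)} = 1$ ($k{\left(T \right)} = \frac{2 T}{2 T} = 2 T \frac{1}{2 T} = 1$)
$u{\left(P,A \right)} = 2 - \frac{A}{2}$ ($u{\left(P,A \right)} = 2 - \frac{1 A}{2} = 2 - \frac{A}{2}$)
$\frac{\left(-335602\right) \frac{1}{-385825}}{\frac{1}{465813 - 71808}} + \frac{u{\left(16,146 \right)}}{176189} = \frac{\left(-335602\right) \frac{1}{-385825}}{\frac{1}{465813 - 71808}} + \frac{2 - 73}{176189} = \frac{\left(-335602\right) \left(- \frac{1}{385825}\right)}{\frac{1}{394005}} + \left(2 - 73\right) \frac{1}{176189} = \frac{335602 \frac{1}{\frac{1}{394005}}}{385825} - \frac{71}{176189} = \frac{335602}{385825} \cdot 394005 - \frac{71}{176189} = \frac{26445773202}{77165} - \frac{71}{176189} = \frac{4659454329208463}{13595624185}$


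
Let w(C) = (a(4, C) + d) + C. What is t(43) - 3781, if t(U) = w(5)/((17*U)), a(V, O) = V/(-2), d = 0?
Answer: -2763908/731 ≈ -3781.0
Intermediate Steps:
a(V, O) = -V/2 (a(V, O) = V*(-1/2) = -V/2)
w(C) = -2 + C (w(C) = (-1/2*4 + 0) + C = (-2 + 0) + C = -2 + C)
t(U) = 3/(17*U) (t(U) = (-2 + 5)/((17*U)) = 3*(1/(17*U)) = 3/(17*U))
t(43) - 3781 = (3/17)/43 - 3781 = (3/17)*(1/43) - 3781 = 3/731 - 3781 = -2763908/731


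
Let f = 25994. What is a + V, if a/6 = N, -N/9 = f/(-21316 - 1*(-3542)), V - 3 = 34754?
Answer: 309587297/8887 ≈ 34836.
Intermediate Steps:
V = 34757 (V = 3 + 34754 = 34757)
N = 116973/8887 (N = -233946/(-21316 - 1*(-3542)) = -233946/(-21316 + 3542) = -233946/(-17774) = -233946*(-1)/17774 = -9*(-12997/8887) = 116973/8887 ≈ 13.162)
a = 701838/8887 (a = 6*(116973/8887) = 701838/8887 ≈ 78.974)
a + V = 701838/8887 + 34757 = 309587297/8887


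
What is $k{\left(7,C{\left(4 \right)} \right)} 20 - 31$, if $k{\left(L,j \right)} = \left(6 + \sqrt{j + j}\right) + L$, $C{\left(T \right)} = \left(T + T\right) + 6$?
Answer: $229 + 40 \sqrt{7} \approx 334.83$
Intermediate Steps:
$C{\left(T \right)} = 6 + 2 T$ ($C{\left(T \right)} = 2 T + 6 = 6 + 2 T$)
$k{\left(L,j \right)} = 6 + L + \sqrt{2} \sqrt{j}$ ($k{\left(L,j \right)} = \left(6 + \sqrt{2 j}\right) + L = \left(6 + \sqrt{2} \sqrt{j}\right) + L = 6 + L + \sqrt{2} \sqrt{j}$)
$k{\left(7,C{\left(4 \right)} \right)} 20 - 31 = \left(6 + 7 + \sqrt{2} \sqrt{6 + 2 \cdot 4}\right) 20 - 31 = \left(6 + 7 + \sqrt{2} \sqrt{6 + 8}\right) 20 - 31 = \left(6 + 7 + \sqrt{2} \sqrt{14}\right) 20 - 31 = \left(6 + 7 + 2 \sqrt{7}\right) 20 - 31 = \left(13 + 2 \sqrt{7}\right) 20 - 31 = \left(260 + 40 \sqrt{7}\right) - 31 = 229 + 40 \sqrt{7}$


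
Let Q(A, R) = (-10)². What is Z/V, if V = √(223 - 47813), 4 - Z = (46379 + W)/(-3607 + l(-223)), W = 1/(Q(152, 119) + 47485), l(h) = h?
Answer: -733986729*I*√47590/2168325918625 ≈ -0.073845*I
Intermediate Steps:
Q(A, R) = 100
W = 1/47585 (W = 1/(100 + 47485) = 1/47585 ≈ 2.1015e-5)
Z = 1467973458/91125275 (Z = 4 - (46379 + 1/47585)/(-3607 - 223) = 4 - 2206944716/(47585*(-3830)) = 4 - 2206944716*(-1)/(47585*3830) = 4 - 1*(-1103472358/91125275) = 4 + 1103472358/91125275 = 1467973458/91125275 ≈ 16.109)
V = I*√47590 (V = √(-47590) = I*√47590 ≈ 218.15*I)
Z/V = 1467973458/(91125275*((I*√47590))) = 1467973458*(-I*√47590/47590)/91125275 = -733986729*I*√47590/2168325918625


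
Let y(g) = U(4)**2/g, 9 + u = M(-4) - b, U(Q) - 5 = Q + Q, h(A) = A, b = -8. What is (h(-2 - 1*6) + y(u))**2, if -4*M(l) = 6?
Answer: 142884/25 ≈ 5715.4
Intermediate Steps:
M(l) = -3/2 (M(l) = -1/4*6 = -3/2)
U(Q) = 5 + 2*Q (U(Q) = 5 + (Q + Q) = 5 + 2*Q)
u = -5/2 (u = -9 + (-3/2 - 1*(-8)) = -9 + (-3/2 + 8) = -9 + 13/2 = -5/2 ≈ -2.5000)
y(g) = 169/g (y(g) = (5 + 2*4)**2/g = (5 + 8)**2/g = 13**2/g = 169/g)
(h(-2 - 1*6) + y(u))**2 = ((-2 - 1*6) + 169/(-5/2))**2 = ((-2 - 6) + 169*(-2/5))**2 = (-8 - 338/5)**2 = (-378/5)**2 = 142884/25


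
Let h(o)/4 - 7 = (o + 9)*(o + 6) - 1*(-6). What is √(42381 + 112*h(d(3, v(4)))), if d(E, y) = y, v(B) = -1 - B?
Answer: 17*√173 ≈ 223.60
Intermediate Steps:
h(o) = 52 + 4*(6 + o)*(9 + o) (h(o) = 28 + 4*((o + 9)*(o + 6) - 1*(-6)) = 28 + 4*((9 + o)*(6 + o) + 6) = 28 + 4*((6 + o)*(9 + o) + 6) = 28 + 4*(6 + (6 + o)*(9 + o)) = 28 + (24 + 4*(6 + o)*(9 + o)) = 52 + 4*(6 + o)*(9 + o))
√(42381 + 112*h(d(3, v(4)))) = √(42381 + 112*(268 + 4*(-1 - 1*4)² + 60*(-1 - 1*4))) = √(42381 + 112*(268 + 4*(-1 - 4)² + 60*(-1 - 4))) = √(42381 + 112*(268 + 4*(-5)² + 60*(-5))) = √(42381 + 112*(268 + 4*25 - 300)) = √(42381 + 112*(268 + 100 - 300)) = √(42381 + 112*68) = √(42381 + 7616) = √49997 = 17*√173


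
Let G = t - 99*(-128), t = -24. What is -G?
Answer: -12648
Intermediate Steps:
G = 12648 (G = -24 - 99*(-128) = -24 + 12672 = 12648)
-G = -1*12648 = -12648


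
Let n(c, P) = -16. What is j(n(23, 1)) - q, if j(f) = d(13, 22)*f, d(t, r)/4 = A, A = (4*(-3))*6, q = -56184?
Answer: 60792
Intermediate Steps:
A = -72 (A = -12*6 = -72)
d(t, r) = -288 (d(t, r) = 4*(-72) = -288)
j(f) = -288*f
j(n(23, 1)) - q = -288*(-16) - 1*(-56184) = 4608 + 56184 = 60792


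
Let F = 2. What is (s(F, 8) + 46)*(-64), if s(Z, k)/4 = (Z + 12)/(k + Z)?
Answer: -16512/5 ≈ -3302.4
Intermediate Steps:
s(Z, k) = 4*(12 + Z)/(Z + k) (s(Z, k) = 4*((Z + 12)/(k + Z)) = 4*((12 + Z)/(Z + k)) = 4*(12 + Z)/(Z + k))
(s(F, 8) + 46)*(-64) = (4*(12 + 2)/(2 + 8) + 46)*(-64) = (4*14/10 + 46)*(-64) = (4*(⅒)*14 + 46)*(-64) = (28/5 + 46)*(-64) = (258/5)*(-64) = -16512/5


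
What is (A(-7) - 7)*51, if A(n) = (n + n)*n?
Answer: 4641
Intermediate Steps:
A(n) = 2*n² (A(n) = (2*n)*n = 2*n²)
(A(-7) - 7)*51 = (2*(-7)² - 7)*51 = (2*49 - 7)*51 = (98 - 7)*51 = 91*51 = 4641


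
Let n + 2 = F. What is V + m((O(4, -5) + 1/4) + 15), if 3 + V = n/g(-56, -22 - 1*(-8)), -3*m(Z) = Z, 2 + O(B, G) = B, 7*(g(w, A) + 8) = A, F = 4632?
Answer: -1887/4 ≈ -471.75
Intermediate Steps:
g(w, A) = -8 + A/7
O(B, G) = -2 + B
n = 4630 (n = -2 + 4632 = 4630)
m(Z) = -Z/3
V = -466 (V = -3 + 4630/(-8 + (-22 - 1*(-8))/7) = -3 + 4630/(-8 + (-22 + 8)/7) = -3 + 4630/(-8 + (⅐)*(-14)) = -3 + 4630/(-8 - 2) = -3 + 4630/(-10) = -3 + 4630*(-⅒) = -3 - 463 = -466)
V + m((O(4, -5) + 1/4) + 15) = -466 - (((-2 + 4) + 1/4) + 15)/3 = -466 - ((2 + ¼) + 15)/3 = -466 - (9/4 + 15)/3 = -466 - ⅓*69/4 = -466 - 23/4 = -1887/4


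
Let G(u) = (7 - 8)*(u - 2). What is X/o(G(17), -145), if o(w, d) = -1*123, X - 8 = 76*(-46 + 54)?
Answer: -616/123 ≈ -5.0081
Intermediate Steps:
X = 616 (X = 8 + 76*(-46 + 54) = 8 + 76*8 = 8 + 608 = 616)
G(u) = 2 - u (G(u) = -(-2 + u) = 2 - u)
o(w, d) = -123
X/o(G(17), -145) = 616/(-123) = 616*(-1/123) = -616/123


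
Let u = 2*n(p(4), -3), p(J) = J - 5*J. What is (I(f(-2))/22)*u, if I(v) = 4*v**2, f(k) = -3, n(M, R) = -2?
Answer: -72/11 ≈ -6.5455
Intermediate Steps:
p(J) = -4*J
u = -4 (u = 2*(-2) = -4)
(I(f(-2))/22)*u = ((4*(-3)**2)/22)*(-4) = ((4*9)/22)*(-4) = ((1/22)*36)*(-4) = (18/11)*(-4) = -72/11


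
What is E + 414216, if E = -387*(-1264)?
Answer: 903384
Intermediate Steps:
E = 489168
E + 414216 = 489168 + 414216 = 903384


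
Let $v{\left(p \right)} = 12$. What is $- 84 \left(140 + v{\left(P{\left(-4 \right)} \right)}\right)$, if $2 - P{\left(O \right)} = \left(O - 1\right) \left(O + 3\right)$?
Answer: $-12768$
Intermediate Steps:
$P{\left(O \right)} = 2 - \left(-1 + O\right) \left(3 + O\right)$ ($P{\left(O \right)} = 2 - \left(O - 1\right) \left(O + 3\right) = 2 - \left(-1 + O\right) \left(3 + O\right)$)
$- 84 \left(140 + v{\left(P{\left(-4 \right)} \right)}\right) = - 84 \left(140 + 12\right) = \left(-84\right) 152 = -12768$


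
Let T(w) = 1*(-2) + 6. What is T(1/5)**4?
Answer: 256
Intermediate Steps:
T(w) = 4 (T(w) = -2 + 6 = 4)
T(1/5)**4 = 4**4 = 256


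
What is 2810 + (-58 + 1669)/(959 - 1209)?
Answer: 700889/250 ≈ 2803.6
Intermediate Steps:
2810 + (-58 + 1669)/(959 - 1209) = 2810 + 1611/(-250) = 2810 + 1611*(-1/250) = 2810 - 1611/250 = 700889/250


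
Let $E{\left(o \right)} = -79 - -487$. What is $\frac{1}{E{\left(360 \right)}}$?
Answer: $\frac{1}{408} \approx 0.002451$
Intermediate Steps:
$E{\left(o \right)} = 408$ ($E{\left(o \right)} = -79 + 487 = 408$)
$\frac{1}{E{\left(360 \right)}} = \frac{1}{408}$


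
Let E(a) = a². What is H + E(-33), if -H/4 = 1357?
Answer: -4339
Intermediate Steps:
H = -5428 (H = -4*1357 = -5428)
H + E(-33) = -5428 + (-33)² = -5428 + 1089 = -4339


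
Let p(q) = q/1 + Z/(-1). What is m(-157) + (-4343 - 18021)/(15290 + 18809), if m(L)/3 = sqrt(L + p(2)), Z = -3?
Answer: -22364/34099 + 6*I*sqrt(38) ≈ -0.65586 + 36.987*I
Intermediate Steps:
p(q) = 3 + q (p(q) = q/1 - 3/(-1) = q*1 - 3*(-1) = q + 3 = 3 + q)
m(L) = 3*sqrt(5 + L) (m(L) = 3*sqrt(L + (3 + 2)) = 3*sqrt(L + 5) = 3*sqrt(5 + L))
m(-157) + (-4343 - 18021)/(15290 + 18809) = 3*sqrt(5 - 157) + (-4343 - 18021)/(15290 + 18809) = 3*sqrt(-152) - 22364/34099 = 3*(2*I*sqrt(38)) - 22364*1/34099 = 6*I*sqrt(38) - 22364/34099 = -22364/34099 + 6*I*sqrt(38)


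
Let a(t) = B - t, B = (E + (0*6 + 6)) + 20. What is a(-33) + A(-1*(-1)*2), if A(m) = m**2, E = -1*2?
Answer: 61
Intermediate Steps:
E = -2
B = 24 (B = (-2 + (0*6 + 6)) + 20 = (-2 + (0 + 6)) + 20 = (-2 + 6) + 20 = 4 + 20 = 24)
a(t) = 24 - t
a(-33) + A(-1*(-1)*2) = (24 - 1*(-33)) + (-1*(-1)*2)**2 = (24 + 33) + (1*2)**2 = 57 + 2**2 = 57 + 4 = 61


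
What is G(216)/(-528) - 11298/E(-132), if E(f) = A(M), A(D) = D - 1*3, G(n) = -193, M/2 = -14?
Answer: 5971327/16368 ≈ 364.82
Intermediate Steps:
M = -28 (M = 2*(-14) = -28)
A(D) = -3 + D (A(D) = D - 3 = -3 + D)
E(f) = -31 (E(f) = -3 - 28 = -31)
G(216)/(-528) - 11298/E(-132) = -193/(-528) - 11298/(-31) = -193*(-1/528) - 11298*(-1/31) = 193/528 + 11298/31 = 5971327/16368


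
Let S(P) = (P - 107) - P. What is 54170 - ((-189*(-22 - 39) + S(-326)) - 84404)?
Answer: 127152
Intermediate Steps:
S(P) = -107 (S(P) = (-107 + P) - P = -107)
54170 - ((-189*(-22 - 39) + S(-326)) - 84404) = 54170 - ((-189*(-22 - 39) - 107) - 84404) = 54170 - ((-189*(-61) - 107) - 84404) = 54170 - ((11529 - 107) - 84404) = 54170 - (11422 - 84404) = 54170 - 1*(-72982) = 54170 + 72982 = 127152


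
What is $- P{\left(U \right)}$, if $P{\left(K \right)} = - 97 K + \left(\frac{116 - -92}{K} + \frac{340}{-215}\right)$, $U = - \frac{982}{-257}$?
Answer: $\frac{1724307290}{5426041} \approx 317.78$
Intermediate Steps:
$U = \frac{982}{257}$ ($U = \left(-982\right) \left(- \frac{1}{257}\right) = \frac{982}{257} \approx 3.821$)
$P{\left(K \right)} = - \frac{68}{43} - 97 K + \frac{208}{K}$ ($P{\left(K \right)} = - 97 K + \left(\frac{116 + 92}{K} + 340 \left(- \frac{1}{215}\right)\right) = - 97 K - \left(\frac{68}{43} - \frac{208}{K}\right) = - \frac{68}{43} - 97 K + \frac{208}{K}$)
$- P{\left(U \right)} = - (- \frac{68}{43} - \frac{95254}{257} + \frac{208}{\frac{982}{257}}) = - (- \frac{68}{43} - \frac{95254}{257} + 208 \cdot \frac{257}{982}) = - (- \frac{68}{43} - \frac{95254}{257} + \frac{26728}{491}) = \left(-1\right) \left(- \frac{1724307290}{5426041}\right) = \frac{1724307290}{5426041}$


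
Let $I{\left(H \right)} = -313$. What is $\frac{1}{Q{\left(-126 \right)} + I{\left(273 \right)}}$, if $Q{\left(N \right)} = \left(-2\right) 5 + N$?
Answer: $- \frac{1}{449} \approx -0.0022272$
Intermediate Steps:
$Q{\left(N \right)} = -10 + N$
$\frac{1}{Q{\left(-126 \right)} + I{\left(273 \right)}} = \frac{1}{\left(-10 - 126\right) - 313} = \frac{1}{-136 - 313} = \frac{1}{-449} = - \frac{1}{449}$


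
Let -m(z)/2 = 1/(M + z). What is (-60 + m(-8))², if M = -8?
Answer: 229441/64 ≈ 3585.0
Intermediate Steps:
m(z) = -2/(-8 + z)
(-60 + m(-8))² = (-60 - 2/(-8 - 8))² = (-60 - 2/(-16))² = (-60 - 2*(-1/16))² = (-60 + ⅛)² = (-479/8)² = 229441/64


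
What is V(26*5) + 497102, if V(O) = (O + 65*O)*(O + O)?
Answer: 2727902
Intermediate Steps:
V(O) = 132*O² (V(O) = (66*O)*(2*O) = 132*O²)
V(26*5) + 497102 = 132*(26*5)² + 497102 = 132*130² + 497102 = 132*16900 + 497102 = 2230800 + 497102 = 2727902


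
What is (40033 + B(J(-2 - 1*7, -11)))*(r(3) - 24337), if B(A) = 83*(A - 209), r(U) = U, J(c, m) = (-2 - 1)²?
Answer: -570218622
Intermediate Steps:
J(c, m) = 9 (J(c, m) = (-3)² = 9)
B(A) = -17347 + 83*A (B(A) = 83*(-209 + A) = -17347 + 83*A)
(40033 + B(J(-2 - 1*7, -11)))*(r(3) - 24337) = (40033 + (-17347 + 83*9))*(3 - 24337) = (40033 + (-17347 + 747))*(-24334) = (40033 - 16600)*(-24334) = 23433*(-24334) = -570218622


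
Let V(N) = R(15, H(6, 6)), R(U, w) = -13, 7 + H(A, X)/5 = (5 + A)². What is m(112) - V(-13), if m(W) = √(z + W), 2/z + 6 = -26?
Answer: 13 + 3*√199/4 ≈ 23.580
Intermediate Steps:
z = -1/16 (z = 2/(-6 - 26) = 2/(-32) = 2*(-1/32) = -1/16 ≈ -0.062500)
m(W) = √(-1/16 + W)
H(A, X) = -35 + 5*(5 + A)²
V(N) = -13
m(112) - V(-13) = √(-1 + 16*112)/4 - 1*(-13) = √(-1 + 1792)/4 + 13 = √1791/4 + 13 = (3*√199)/4 + 13 = 3*√199/4 + 13 = 13 + 3*√199/4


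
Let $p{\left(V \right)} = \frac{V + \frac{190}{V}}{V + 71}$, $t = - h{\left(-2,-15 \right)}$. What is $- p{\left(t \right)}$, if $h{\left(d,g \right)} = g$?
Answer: $- \frac{83}{258} \approx -0.32171$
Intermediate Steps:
$t = 15$ ($t = \left(-1\right) \left(-15\right) = 15$)
$p{\left(V \right)} = \frac{V + \frac{190}{V}}{71 + V}$
$- p{\left(t \right)} = - \frac{190 + 15^{2}}{15 \left(71 + 15\right)} = - \frac{190 + 225}{15 \cdot 86} = - \frac{415}{15 \cdot 86} = \left(-1\right) \frac{83}{258} = - \frac{83}{258}$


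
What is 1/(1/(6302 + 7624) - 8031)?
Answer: -13926/111839705 ≈ -0.00012452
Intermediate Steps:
1/(1/(6302 + 7624) - 8031) = 1/(1/13926 - 8031) = 1/(-111839705/13926) = -13926/111839705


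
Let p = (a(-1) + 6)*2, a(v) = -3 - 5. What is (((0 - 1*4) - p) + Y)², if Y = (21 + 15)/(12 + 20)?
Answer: 81/64 ≈ 1.2656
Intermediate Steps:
a(v) = -8
Y = 9/8 (Y = 36/32 = 36*(1/32) = 9/8 ≈ 1.1250)
p = -4 (p = (-8 + 6)*2 = -2*2 = -4)
(((0 - 1*4) - p) + Y)² = (((0 - 1*4) - 1*(-4)) + 9/8)² = (((0 - 4) + 4) + 9/8)² = ((-4 + 4) + 9/8)² = (0 + 9/8)² = (9/8)² = 81/64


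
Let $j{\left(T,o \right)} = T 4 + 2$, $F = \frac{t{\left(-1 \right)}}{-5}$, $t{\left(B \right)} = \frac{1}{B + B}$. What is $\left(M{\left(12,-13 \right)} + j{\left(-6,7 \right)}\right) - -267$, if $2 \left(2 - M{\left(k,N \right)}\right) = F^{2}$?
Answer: $\frac{49399}{200} \approx 247.0$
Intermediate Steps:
$t{\left(B \right)} = \frac{1}{2 B}$
$F = \frac{1}{10}$ ($F = \frac{\frac{1}{2} \frac{1}{-1}}{-5} = \frac{1}{2} \left(-1\right) \left(- \frac{1}{5}\right) = \left(- \frac{1}{2}\right) \left(- \frac{1}{5}\right) = \frac{1}{10} \approx 0.1$)
$j{\left(T,o \right)} = 2 + 4 T$ ($j{\left(T,o \right)} = 4 T + 2 = 2 + 4 T$)
$M{\left(k,N \right)} = \frac{399}{200}$ ($M{\left(k,N \right)} = 2 - \frac{1}{2 \cdot 100} = 2 - \frac{1}{200} = \frac{399}{200}$)
$\left(M{\left(12,-13 \right)} + j{\left(-6,7 \right)}\right) - -267 = \left(\frac{399}{200} + \left(2 + 4 \left(-6\right)\right)\right) - -267 = \left(\frac{399}{200} + \left(2 - 24\right)\right) + 267 = \left(\frac{399}{200} - 22\right) + 267 = - \frac{4001}{200} + 267 = \frac{49399}{200}$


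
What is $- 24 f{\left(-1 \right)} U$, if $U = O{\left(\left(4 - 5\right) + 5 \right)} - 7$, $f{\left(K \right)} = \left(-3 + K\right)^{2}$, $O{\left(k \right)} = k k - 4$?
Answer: $-1920$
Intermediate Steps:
$O{\left(k \right)} = -4 + k^{2}$ ($O{\left(k \right)} = k^{2} - 4 = -4 + k^{2}$)
$U = 5$ ($U = \left(-4 + \left(\left(4 - 5\right) + 5\right)^{2}\right) - 7 = \left(-4 + \left(-1 + 5\right)^{2}\right) - 7 = \left(-4 + 4^{2}\right) - 7 = \left(-4 + 16\right) - 7 = 12 - 7 = 5$)
$- 24 f{\left(-1 \right)} U = - 24 \left(-3 - 1\right)^{2} \cdot 5 = - 24 \left(-4\right)^{2} \cdot 5 = \left(-24\right) 16 \cdot 5 = \left(-384\right) 5 = -1920$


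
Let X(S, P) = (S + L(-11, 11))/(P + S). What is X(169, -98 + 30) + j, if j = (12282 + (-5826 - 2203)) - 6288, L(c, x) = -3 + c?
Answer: -205380/101 ≈ -2033.5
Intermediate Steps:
j = -2035 (j = (12282 - 8029) - 6288 = 4253 - 6288 = -2035)
X(S, P) = (-14 + S)/(P + S) (X(S, P) = (S + (-3 - 11))/(P + S) = (S - 14)/(P + S) = (-14 + S)/(P + S))
X(169, -98 + 30) + j = (-14 + 169)/((-98 + 30) + 169) - 2035 = 155/(-68 + 169) - 2035 = 155/101 - 2035 = -205380/101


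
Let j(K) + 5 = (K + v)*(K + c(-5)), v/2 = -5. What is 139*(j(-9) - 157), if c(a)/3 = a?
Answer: 40866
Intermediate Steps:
v = -10 (v = 2*(-5) = -10)
c(a) = 3*a
j(K) = -5 + (-15 + K)*(-10 + K) (j(K) = -5 + (K - 10)*(K + 3*(-5)) = -5 + (-10 + K)*(K - 15) = -5 + (-10 + K)*(-15 + K) = -5 + (-15 + K)*(-10 + K))
139*(j(-9) - 157) = 139*((145 + (-9)² - 25*(-9)) - 157) = 139*((145 + 81 + 225) - 157) = 139*(451 - 157) = 139*294 = 40866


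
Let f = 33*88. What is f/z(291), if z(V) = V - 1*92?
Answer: 2904/199 ≈ 14.593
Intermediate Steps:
z(V) = -92 + V (z(V) = V - 92 = -92 + V)
f = 2904
f/z(291) = 2904/(-92 + 291) = 2904/199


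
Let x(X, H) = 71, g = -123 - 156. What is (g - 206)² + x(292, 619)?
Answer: 235296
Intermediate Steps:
g = -279
(g - 206)² + x(292, 619) = (-279 - 206)² + 71 = (-485)² + 71 = 235225 + 71 = 235296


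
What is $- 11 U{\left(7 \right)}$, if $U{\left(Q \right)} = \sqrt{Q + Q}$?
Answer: $- 11 \sqrt{14} \approx -41.158$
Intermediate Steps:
$U{\left(Q \right)} = \sqrt{2} \sqrt{Q}$ ($U{\left(Q \right)} = \sqrt{2 Q} = \sqrt{2} \sqrt{Q}$)
$- 11 U{\left(7 \right)} = - 11 \sqrt{2} \sqrt{7} = - 11 \sqrt{14}$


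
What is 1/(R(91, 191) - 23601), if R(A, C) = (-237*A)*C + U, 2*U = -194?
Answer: -1/4142995 ≈ -2.4137e-7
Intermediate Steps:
U = -97 (U = (½)*(-194) = -97)
R(A, C) = -97 - 237*A*C (R(A, C) = (-237*A)*C - 97 = -237*A*C - 97 = -97 - 237*A*C)
1/(R(91, 191) - 23601) = 1/((-97 - 237*91*191) - 23601) = 1/((-97 - 4119297) - 23601) = 1/(-4119394 - 23601) = 1/(-4142995) = -1/4142995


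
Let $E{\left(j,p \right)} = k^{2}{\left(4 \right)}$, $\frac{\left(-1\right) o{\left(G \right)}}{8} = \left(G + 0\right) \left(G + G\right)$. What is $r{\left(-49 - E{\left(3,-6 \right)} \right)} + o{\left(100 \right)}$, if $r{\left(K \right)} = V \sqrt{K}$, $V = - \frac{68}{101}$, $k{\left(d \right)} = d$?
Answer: $-160000 - \frac{68 i \sqrt{65}}{101} \approx -1.6 \cdot 10^{5} - 5.4281 i$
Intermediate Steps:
$o{\left(G \right)} = - 16 G^{2}$ ($o{\left(G \right)} = - 8 \left(G + 0\right) \left(G + G\right) = - 8 G 2 G = - 8 \cdot 2 G^{2} = - 16 G^{2}$)
$V = - \frac{68}{101}$ ($V = \left(-68\right) \frac{1}{101} = - \frac{68}{101} \approx -0.67327$)
$E{\left(j,p \right)} = 16$ ($E{\left(j,p \right)} = 4^{2} = 16$)
$r{\left(K \right)} = - \frac{68 \sqrt{K}}{101}$
$r{\left(-49 - E{\left(3,-6 \right)} \right)} + o{\left(100 \right)} = - \frac{68 \sqrt{-49 - 16}}{101} - 16 \cdot 100^{2} = - \frac{68 \sqrt{-49 - 16}}{101} - 160000 = - \frac{68 \sqrt{-65}}{101} - 160000 = - \frac{68 i \sqrt{65}}{101} - 160000 = -160000 - \frac{68 i \sqrt{65}}{101}$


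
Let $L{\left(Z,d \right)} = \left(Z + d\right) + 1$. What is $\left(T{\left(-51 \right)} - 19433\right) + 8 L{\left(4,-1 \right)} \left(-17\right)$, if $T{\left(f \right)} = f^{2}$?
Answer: $-17376$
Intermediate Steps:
$L{\left(Z,d \right)} = 1 + Z + d$
$\left(T{\left(-51 \right)} - 19433\right) + 8 L{\left(4,-1 \right)} \left(-17\right) = \left(\left(-51\right)^{2} - 19433\right) + 8 \left(1 + 4 - 1\right) \left(-17\right) = \left(2601 - 19433\right) + 8 \cdot 4 \left(-17\right) = -16832 + 32 \left(-17\right) = -16832 - 544 = -17376$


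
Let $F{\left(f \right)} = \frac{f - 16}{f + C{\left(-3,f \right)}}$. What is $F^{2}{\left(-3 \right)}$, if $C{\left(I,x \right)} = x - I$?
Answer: $\frac{361}{9} \approx 40.111$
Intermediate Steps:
$F{\left(f \right)} = \frac{-16 + f}{3 + 2 f}$ ($F{\left(f \right)} = \frac{f - 16}{f + \left(f - -3\right)} = \frac{-16 + f}{f + \left(f + 3\right)} = \frac{-16 + f}{f + \left(3 + f\right)} = \frac{-16 + f}{3 + 2 f}$)
$F^{2}{\left(-3 \right)} = \left(\frac{-16 - 3}{3 + 2 \left(-3\right)}\right)^{2} = \left(\frac{1}{3 - 6} \left(-19\right)\right)^{2} = \left(\frac{1}{-3} \left(-19\right)\right)^{2} = \left(\left(- \frac{1}{3}\right) \left(-19\right)\right)^{2} = \left(\frac{19}{3}\right)^{2} = \frac{361}{9}$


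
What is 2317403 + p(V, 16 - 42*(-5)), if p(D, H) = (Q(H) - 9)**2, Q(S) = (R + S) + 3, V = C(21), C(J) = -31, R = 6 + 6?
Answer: 2371227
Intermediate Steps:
R = 12
V = -31
Q(S) = 15 + S (Q(S) = (12 + S) + 3 = 15 + S)
p(D, H) = (6 + H)**2 (p(D, H) = ((15 + H) - 9)**2 = (6 + H)**2)
2317403 + p(V, 16 - 42*(-5)) = 2317403 + (6 + (16 - 42*(-5)))**2 = 2317403 + (6 + (16 - 6*(-35)))**2 = 2317403 + (6 + (16 + 210))**2 = 2317403 + (6 + 226)**2 = 2317403 + 232**2 = 2317403 + 53824 = 2371227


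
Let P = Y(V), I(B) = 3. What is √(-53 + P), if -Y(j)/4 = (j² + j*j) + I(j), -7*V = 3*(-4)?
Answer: I*√4337/7 ≈ 9.408*I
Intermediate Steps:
V = 12/7 (V = -3*(-4)/7 = -⅐*(-12) = 12/7 ≈ 1.7143)
Y(j) = -12 - 8*j² (Y(j) = -4*((j² + j*j) + 3) = -4*((j² + j²) + 3) = -4*(2*j² + 3) = -4*(3 + 2*j²) = -12 - 8*j²)
P = -1740/49 (P = -12 - 8*(12/7)² = -12 - 8*144/49 = -12 - 1152/49 = -1740/49 ≈ -35.510)
√(-53 + P) = √(-53 - 1740/49) = √(-4337/49) = I*√4337/7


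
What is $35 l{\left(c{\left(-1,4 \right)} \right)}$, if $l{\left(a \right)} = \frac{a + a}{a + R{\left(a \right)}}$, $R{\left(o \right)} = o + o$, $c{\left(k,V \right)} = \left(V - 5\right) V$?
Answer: $\frac{70}{3} \approx 23.333$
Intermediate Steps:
$c{\left(k,V \right)} = V \left(-5 + V\right)$ ($c{\left(k,V \right)} = \left(-5 + V\right) V = V \left(-5 + V\right)$)
$R{\left(o \right)} = 2 o$
$l{\left(a \right)} = \frac{2}{3}$ ($l{\left(a \right)} = \frac{a + a}{a + 2 a} = \frac{2 a}{3 a} = 2 a \frac{1}{3 a} = \frac{2}{3}$)
$35 l{\left(c{\left(-1,4 \right)} \right)} = 35 \cdot \frac{2}{3} = \frac{70}{3}$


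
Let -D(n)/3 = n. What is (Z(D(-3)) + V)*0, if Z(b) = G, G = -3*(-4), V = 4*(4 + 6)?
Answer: 0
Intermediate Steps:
D(n) = -3*n
V = 40 (V = 4*10 = 40)
G = 12
Z(b) = 12
(Z(D(-3)) + V)*0 = (12 + 40)*0 = 52*0 = 0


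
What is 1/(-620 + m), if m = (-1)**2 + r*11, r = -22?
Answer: -1/861 ≈ -0.0011614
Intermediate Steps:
m = -241 (m = (-1)**2 - 22*11 = 1 - 242 = -241)
1/(-620 + m) = 1/(-620 - 241) = 1/(-861) = -1/861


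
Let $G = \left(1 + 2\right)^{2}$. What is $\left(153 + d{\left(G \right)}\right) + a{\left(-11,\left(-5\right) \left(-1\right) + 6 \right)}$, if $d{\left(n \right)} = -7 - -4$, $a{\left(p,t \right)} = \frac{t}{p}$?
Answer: $149$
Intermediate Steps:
$G = 9$ ($G = 3^{2} = 9$)
$d{\left(n \right)} = -3$ ($d{\left(n \right)} = -7 + 4 = -3$)
$\left(153 + d{\left(G \right)}\right) + a{\left(-11,\left(-5\right) \left(-1\right) + 6 \right)} = \left(153 - 3\right) + \frac{\left(-5\right) \left(-1\right) + 6}{-11} = 150 + \left(5 + 6\right) \left(- \frac{1}{11}\right) = 150 + 11 \left(- \frac{1}{11}\right) = 150 - 1 = 149$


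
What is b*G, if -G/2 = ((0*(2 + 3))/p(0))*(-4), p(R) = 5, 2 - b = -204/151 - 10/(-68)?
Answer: 0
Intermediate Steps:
b = 16449/5134 (b = 2 - (-204/151 - 10/(-68)) = 2 - (-204*1/151 - 10*(-1/68)) = 2 - (-204/151 + 5/34) = 2 - 1*(-6181/5134) = 2 + 6181/5134 = 16449/5134 ≈ 3.2039)
G = 0 (G = -2*(0*(2 + 3))/5*(-4) = -2*(0*5)*(⅕)*(-4) = -2*0*(⅕)*(-4) = -0*(-4) = -2*0 = 0)
b*G = (16449/5134)*0 = 0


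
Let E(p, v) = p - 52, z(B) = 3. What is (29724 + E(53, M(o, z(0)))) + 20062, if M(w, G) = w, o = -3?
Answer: 49787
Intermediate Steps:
E(p, v) = -52 + p
(29724 + E(53, M(o, z(0)))) + 20062 = (29724 + (-52 + 53)) + 20062 = (29724 + 1) + 20062 = 29725 + 20062 = 49787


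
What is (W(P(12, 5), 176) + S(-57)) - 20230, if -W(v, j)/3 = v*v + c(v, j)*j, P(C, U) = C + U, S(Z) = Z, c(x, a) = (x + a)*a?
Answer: -17956258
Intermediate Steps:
c(x, a) = a*(a + x) (c(x, a) = (a + x)*a = a*(a + x))
W(v, j) = -3*v**2 - 3*j**2*(j + v) (W(v, j) = -3*(v*v + (j*(j + v))*j) = -3*(v**2 + j**2*(j + v)) = -3*v**2 - 3*j**2*(j + v))
(W(P(12, 5), 176) + S(-57)) - 20230 = ((-3*(12 + 5)**2 + 3*176**2*(-1*176 - (12 + 5))) - 57) - 20230 = ((-3*17**2 + 3*30976*(-176 - 1*17)) - 57) - 20230 = ((-3*289 + 3*30976*(-176 - 17)) - 57) - 20230 = ((-867 + 3*30976*(-193)) - 57) - 20230 = ((-867 - 17935104) - 57) - 20230 = (-17935971 - 57) - 20230 = -17936028 - 20230 = -17956258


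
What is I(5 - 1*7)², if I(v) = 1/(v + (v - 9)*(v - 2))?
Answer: 1/1764 ≈ 0.00056689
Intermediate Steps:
I(v) = 1/(v + (-9 + v)*(-2 + v))
I(5 - 1*7)² = (1/(18 + (5 - 1*7)² - 10*(5 - 1*7)))² = (1/(18 + (5 - 7)² - 10*(5 - 7)))² = (1/(18 + (-2)² - 10*(-2)))² = (1/(18 + 4 + 20))² = (1/42)² = 1/1764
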